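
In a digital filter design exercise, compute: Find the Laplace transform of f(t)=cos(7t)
L{cos(wt)} = s/(s² + w²)
L{cos(7t)} = s/(s² + 49)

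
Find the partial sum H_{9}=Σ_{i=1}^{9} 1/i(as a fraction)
H_9 = 1 + 1/2 + 1/3 + ... + 1/9
= 7129/2520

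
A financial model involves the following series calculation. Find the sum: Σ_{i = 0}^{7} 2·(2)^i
Geometric series: S = a(1 - r^n)/(1 - r)
a = 2, r = 2, n = 8
S = 2(1-256)/-1 = 510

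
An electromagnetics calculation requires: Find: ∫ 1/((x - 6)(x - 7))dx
Partial fractions: 1/((x-6)(x-7))=A/(x-6) + B/(x-7)
A=-1, B=1
∫ [-1· 1/(x-6) + 1· 1/(x-7)] dx
=(1)[ln|x-7| - ln|x-6|] + C

Answer: ln|(x-7)/(x-6)| + C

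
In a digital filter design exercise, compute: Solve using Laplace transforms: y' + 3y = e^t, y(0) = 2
Take L: sY - 2 + 3Y=1/(s-1)
Y(s + 3)=1/(s-1) + 2
Y=1/((s-1)(s + 3)) + 2/(s + 3)
Partial fractions: 1/((s-1)(s + 3))=(1/4)/(s-1) - (1/4)/(s + 3)
So Y=(1/4)/(s-1) + (7/4)/(s + 3)
Inverse Laplace transform (L^(-1){1/(s-1)}=e^t, L^(-1){1/(s + 3)}=e^(-3t)):

Answer: y(t)=(1/4)·e^t + (7/4)·e^(-3t)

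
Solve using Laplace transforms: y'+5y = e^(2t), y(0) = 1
Take L: sY - 1+5Y=1/(s-2)
Y(s+5)=1/(s-2)+1
Y=1/((s-2)(s+5))+1/(s+5)
Partial fractions: 1/((s-2)(s+5))=(1/7)/(s-2) - (1/7)/(s+5)
So Y=(1/7)/(s-2)+(6/7)/(s+5)
Inverse Laplace transform (L^(-1){1/(s-2)}=e^(2t), L^(-1){1/(s+5)}=e^(-5t)):

Answer: y(t)=(1/7)·e^(2t)+(6/7)·e^(-5t)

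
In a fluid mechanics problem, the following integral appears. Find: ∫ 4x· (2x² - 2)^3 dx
Let u=2x² - 2, du=4x dx
∫ u^3 du=u^4/4+C

Answer: (2x² - 2)^4/4+C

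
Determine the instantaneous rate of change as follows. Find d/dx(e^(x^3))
Chain rule: d/dx[e^u]=e^u · u' where u=x^3
u'=3x^2

Answer: 3x^2·e^(x^3)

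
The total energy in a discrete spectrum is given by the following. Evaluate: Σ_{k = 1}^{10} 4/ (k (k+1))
Partial fractions: 4/(k(k+1))=4/k - 4/(k+1)
Telescoping sum: 4(1-1/11)=4·10/11

Answer: 40/11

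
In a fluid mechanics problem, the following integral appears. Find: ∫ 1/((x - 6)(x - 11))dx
Partial fractions: 1/((x-6)(x-11))=A/(x-6)+B/(x-11)
A=-1/5, B=1/5
∫ [-1/5· 1/(x-6)+1/5· 1/(x-11)] dx
=(1/5)[ln|x-11| - ln|x-6|]+C

Answer: (1/5)·ln|(x-11)/(x-6)|+C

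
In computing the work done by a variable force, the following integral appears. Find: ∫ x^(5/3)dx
Power rule: ∫ x^(5/3) dx=x^(8/3)/(8/3) + C

Answer: (3/8)·x^(8/3) + C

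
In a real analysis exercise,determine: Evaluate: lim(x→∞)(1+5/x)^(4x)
Rewrite as [(1 + 5/x)^x]^4.
lim(1 + 5/x)^x=e^5, so limit=(e^5)^4=e^20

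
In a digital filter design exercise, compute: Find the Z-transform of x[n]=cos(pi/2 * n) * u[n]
Z{cos(w0 * n) * u[n]} = z(z - cos(w0))/(z^2-2z * cos(w0)+1)
With w0 = pi/2: X(z) = z(z - cos(pi/2))/(z^2-2z * cos(pi/2)+1)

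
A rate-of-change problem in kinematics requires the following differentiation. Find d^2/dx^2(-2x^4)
Apply power rule 2 times:
d^1: -8x^3
d^2: -24x^2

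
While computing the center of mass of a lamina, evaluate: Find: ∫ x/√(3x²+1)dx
Let u = 3x²+1, du = 6x dx
∫ (1/6)·u^(-1/2) du = √u/3+C

Answer: √(3x²+1)/3+C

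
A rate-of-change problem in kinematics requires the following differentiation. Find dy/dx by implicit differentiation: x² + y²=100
Differentiate both sides: 2x + 2y·(dy/dx) = 0
Solve: dy/dx = -2x/(2y) = -x/y

Answer: dy/dx = -x/y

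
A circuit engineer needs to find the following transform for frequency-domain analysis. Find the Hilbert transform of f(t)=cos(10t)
The Hilbert transform shifts each frequency component by -pi/2.
H{cos(wt)}=sin(wt)
With w=10: H{cos(10t)}=sin(10t)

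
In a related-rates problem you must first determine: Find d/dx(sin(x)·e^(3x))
Product rule: (fg)'=f'g + fg'
f=sin(x), f'=cos(x)
g=e^(3x), g'=3·e^(3x)

Answer: cos(x)·e^(3x) + 3·sin(x)·e^(3x)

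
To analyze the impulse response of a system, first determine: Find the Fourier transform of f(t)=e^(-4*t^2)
The Fourier transform of a Gaussian e^(-a * t^2) is sqrt(pi/a) * e^(-omega^2/(4a)).
With a = 4: F(omega) = sqrt(pi)/2 * e^(-omega^2/16)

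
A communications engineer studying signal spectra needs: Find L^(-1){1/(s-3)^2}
L^(-1){1/(s-a)^n} = t^(n-1)·e^(at)/(n-1)!
Here a = 3, n = 2: t^1·e^(3t)/1

Answer: t·e^(3t)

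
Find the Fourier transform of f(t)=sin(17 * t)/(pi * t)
sin(W*t)/(pi*t)=(W/pi)*sinc(W*t/pi) is the impulse response of the ideal low-pass filter with cutoff W (here W=17).
Its Fourier transform is a rectangular function:
F(omega)=1 for |omega| < 17, 0 otherwise

Answer: rect(omega/34) [i.e., 1 for |omega| < 17, 0 otherwise]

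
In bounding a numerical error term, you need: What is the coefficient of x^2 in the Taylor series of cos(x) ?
cos(x)=Σ (-1)^k x^(2k)/(2k)!
For x^2: (-1)^1/2!=-1/2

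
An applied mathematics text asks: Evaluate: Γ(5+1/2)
Γ(n+1/2)=(2n)!√π/(4^n·n!)
=3628800√π/(1024·120)=(945/32)·√π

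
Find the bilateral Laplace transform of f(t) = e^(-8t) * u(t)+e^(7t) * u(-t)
For e^(-8t) * u(t): L = 1/(s + 8), Re(s) > -8
For e^(7t) * u(-t): L = -1/(s-7), Re(s) < 7
Combined: F(s) = 1/(s + 8) - 1/(s-7), -8 < Re(s) < 7

Answer: 1/(s + 8) - 1/(s-7), ROC: -8 < Re(s) < 7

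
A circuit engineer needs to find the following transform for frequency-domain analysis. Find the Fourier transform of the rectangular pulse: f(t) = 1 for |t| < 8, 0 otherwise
F(omega) = integral from -8 to 8 of e^(-j*omega*t) dt
= 2*sin(8*omega)/omega = 16*sinc(8*omega/pi)

Answer: 2*sin(8*omega)/omega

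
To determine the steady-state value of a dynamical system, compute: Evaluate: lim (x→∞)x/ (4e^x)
Apply L'Hôpital 1 times (∞/∞ each time):
Eventually get 1!/(4e^x) → 0

Answer: 0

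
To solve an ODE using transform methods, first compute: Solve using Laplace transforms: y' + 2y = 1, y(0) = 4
Take L of both sides: sY(s) - 4 + 2Y(s) = 1/s
Y(s)(s + 2) = 1/s + 4
Y(s) = 1/(s(s + 2)) + 4/(s + 2)
Partial fractions: 1/(s(s + 2)) = (1/2)/s - (1/2)/(s + 2)
So Y(s) = (1/2)/s + (7/2)/(s + 2)
Inverse transform (L^(-1){1/s} = 1, L^(-1){1/(s + 2)} = e^(-2t)):

Answer: y(t) = 1/2 + (7/2)·e^(-2t)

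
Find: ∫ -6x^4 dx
Using power rule: ∫ -6x^4 dx=-6/5 x^5+C=(-6/5)x^5+C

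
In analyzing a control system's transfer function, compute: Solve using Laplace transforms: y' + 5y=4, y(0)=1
Take L of both sides: sY(s)-1+5Y(s) = 4/s
Y(s)(s+5) = 4/s+1
Y(s) = 4/(s(s+5))+1/(s+5)
Partial fractions: 4/(s(s+5)) = (4/5)/s - (4/5)/(s+5)
So Y(s) = (4/5)/s+(1/5)/(s+5)
Inverse transform (L^(-1){1/s} = 1, L^(-1){1/(s+5)} = e^(-5t)):

Answer: y(t) = 4/5+(1/5)·e^(-5t)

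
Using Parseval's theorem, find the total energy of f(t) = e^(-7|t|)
Parseval's theorem: E=integral |f(t)|^2 dt=(1/2pi) integral |F(omega)|^2 domega
E=integral_{-inf}^{inf} e^(-14|t|) dt=2 * integral_0^inf e^(-14t) dt=2/(2 * 7)=1/7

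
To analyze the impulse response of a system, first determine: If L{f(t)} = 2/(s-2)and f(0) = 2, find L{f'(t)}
L{f'(t)} = s·F(s) - f(0) = 2s/(s-2)-2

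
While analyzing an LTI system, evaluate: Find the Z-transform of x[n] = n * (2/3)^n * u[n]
Using the property Z{n*a^n*u[n]}=az/(z-a)^2
With a=2/3: X(z)=(2/3)z/(z - 2/3)^2, |z| > 2/3

Answer: (2/3)z/(z - 2/3)^2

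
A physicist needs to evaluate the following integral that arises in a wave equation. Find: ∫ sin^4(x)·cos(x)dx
Let u=sin(x), du=cos(x) dx
∫ u^4 du=u^5/5 + C

Answer: sin^5(x)/5 + C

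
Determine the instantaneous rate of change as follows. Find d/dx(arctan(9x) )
d/dx[arctan(u)]=u'/(1+u²), u=9x, u'=9

Answer: 9/(1+81x²)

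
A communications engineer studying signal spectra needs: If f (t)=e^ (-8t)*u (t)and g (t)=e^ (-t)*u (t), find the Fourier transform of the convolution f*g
By the convolution theorem: F{f*g} = F(omega)*G(omega)
F(omega) = 1/(8+j*omega), G(omega) = 1/(1+j*omega)
F{f*g} = 1/((8+j*omega)(1+j*omega))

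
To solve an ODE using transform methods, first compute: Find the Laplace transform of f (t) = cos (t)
L{cos(wt)}=s/(s²+w²)
L{cos(t)}=s/(s²+1)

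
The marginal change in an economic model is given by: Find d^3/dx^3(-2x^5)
Apply power rule 3 times:
d^1: -10x^4
d^2: -40x^3
d^3: -120x^2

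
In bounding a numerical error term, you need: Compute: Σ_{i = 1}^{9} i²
Using formula: Σ i^2=n(n + 1)(2n + 1)/6=9·10·19/6=285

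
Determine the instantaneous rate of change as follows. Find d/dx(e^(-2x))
Chain rule: d/dx[e^u] = e^u · u' where u = -2x
u' = -2

Answer: -2·e^(-2x)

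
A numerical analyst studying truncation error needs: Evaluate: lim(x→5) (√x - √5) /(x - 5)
Multiply by conjugate (√x + √5)/(√x + √5):
=(x - 5)/((x - 5)(√x + √5))=1/(√x + √5)
As x → 5: 1/(2√5)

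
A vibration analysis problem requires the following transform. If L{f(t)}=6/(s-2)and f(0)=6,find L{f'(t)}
L{f'(t)}=s·F(s) - f(0)=6s/(s-2) - 6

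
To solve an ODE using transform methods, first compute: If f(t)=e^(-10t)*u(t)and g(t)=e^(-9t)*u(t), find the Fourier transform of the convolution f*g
By the convolution theorem: F{f * g}=F(omega) * G(omega)
F(omega)=1/(10 + j * omega), G(omega)=1/(9 + j * omega)
F{f * g}=1/((10 + j * omega)(9 + j * omega))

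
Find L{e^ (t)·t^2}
First shifting: L{e^(at)f(t)}=F(s-a)
L{t^2}=2/s^3
Shift s → s-1: 2/(s-1)^3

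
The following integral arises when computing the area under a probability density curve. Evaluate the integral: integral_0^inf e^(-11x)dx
integral_0^inf e^(-11x) dx = [-1/11 * e^(-11x)]_0^inf
= 0 - (-1/11) = 1/11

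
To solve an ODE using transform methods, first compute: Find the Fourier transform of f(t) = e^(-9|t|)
Using the standard pair: F{e^(-a|t|)}=2a/(a^2+omega^2)
With a=9: F(omega)=18/(81+omega^2)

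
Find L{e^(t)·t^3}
First shifting: L{e^(at)f(t)} = F(s-a)
L{t^3} = 6/s^4
Shift s → s-1: 6/(s-1)^4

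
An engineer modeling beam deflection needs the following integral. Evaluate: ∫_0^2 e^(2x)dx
Antiderivative: (1/2)e^(2x)
Evaluate: (1/2)(e^4-1)

Answer: (e^4-1)/2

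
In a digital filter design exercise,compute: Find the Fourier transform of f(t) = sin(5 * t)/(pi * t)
sin(W * t)/(pi * t)=(W/pi) * sinc(W * t/pi) is the impulse response of the ideal low-pass filter with cutoff W (here W=5).
Its Fourier transform is a rectangular function:
F(omega)=1 for |omega| < 5, 0 otherwise

Answer: rect(omega/10) [i.e., 1 for |omega| < 5, 0 otherwise]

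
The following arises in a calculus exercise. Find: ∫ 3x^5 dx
Using power rule: ∫ 3x^5 dx = 3/6 x^6 + C = (1/2)x^6 + C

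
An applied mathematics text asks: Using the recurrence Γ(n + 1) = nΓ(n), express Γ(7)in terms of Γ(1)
Γ(7) = 6Γ(6) = 6·5Γ(5) = ... = 6!·Γ(1) = 720·Γ(1)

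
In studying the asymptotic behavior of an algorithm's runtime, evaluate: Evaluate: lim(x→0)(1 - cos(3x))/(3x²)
Using 1-cos(u) ≈ u²/2 for small u:
(1-cos(3x)) ≈ (3x)²/2 = 9x²/2
So limit = 9/(2·3) = 3/2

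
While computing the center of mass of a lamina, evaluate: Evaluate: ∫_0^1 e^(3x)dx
Antiderivative: (1/3)e^(3x)
Evaluate: (1/3)(e^3 - 1)

Answer: (e^3 - 1)/3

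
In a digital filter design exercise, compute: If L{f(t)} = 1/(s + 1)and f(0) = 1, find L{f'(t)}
L{f'(t)}=s·F(s) - f(0)=s/(s + 1) - 1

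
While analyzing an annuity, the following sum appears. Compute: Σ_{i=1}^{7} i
Using formula: Σ i^1 = n(n+1)/2 = 7·8/2 = 28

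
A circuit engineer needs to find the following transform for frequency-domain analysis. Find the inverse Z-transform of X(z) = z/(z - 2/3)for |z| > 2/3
Standard pair: z/(z-a) <-> a^n*u[n] for causal signals
With a=2/3: x[n]=(2/3)^n*u[n]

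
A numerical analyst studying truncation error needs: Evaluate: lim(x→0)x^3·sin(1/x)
Squeeze theorem: -|x^3| ≤ x^3·sin(1/x) ≤ |x^3|
Since x^3 → 0 as x → 0, by squeeze theorem the limit is 0

Answer: 0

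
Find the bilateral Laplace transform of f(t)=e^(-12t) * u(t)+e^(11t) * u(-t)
For e^(-12t)*u(t): L=1/(s+12), Re(s) > -12
For e^(11t)*u(-t): L=-1/(s-11), Re(s) < 11
Combined: F(s)=1/(s+12)-1/(s-11), -12 < Re(s) < 11

Answer: 1/(s+12)-1/(s-11), ROC: -12 < Re(s) < 11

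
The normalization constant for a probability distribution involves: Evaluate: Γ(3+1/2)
Γ(n + 1/2) = (2n)!√π/(4^n·n!)
= 720√π/(64·6) = (15/8)·√π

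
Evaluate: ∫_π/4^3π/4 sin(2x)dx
Antiderivative: -cos(2x)/2
Evaluate at bounds: [-cos(2·3π/4)/2] - [-cos(2·π/4)/2]
= (-(0)+(0))/2 = 0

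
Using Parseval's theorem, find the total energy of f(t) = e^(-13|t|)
Parseval's theorem: E = integral |f(t)|^2 dt = (1/2pi) integral |F(omega)|^2 domega
E = integral_{-inf}^{inf} e^(-26|t|) dt = 2*integral_0^inf e^(-26t) dt = 2/(2*13) = 1/13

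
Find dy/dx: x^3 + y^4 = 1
Differentiate: 3x^2 + 4y^3·(dy/dx)=0
dy/dx=-3x^2/(4y^3)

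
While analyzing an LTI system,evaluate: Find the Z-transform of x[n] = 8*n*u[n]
Z{n*u[n]} = z/(z-1)^2
By linearity: Z{8*n*u[n]} = 8z/(z-1)^2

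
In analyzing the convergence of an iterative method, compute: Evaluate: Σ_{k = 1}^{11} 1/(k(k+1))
Partial fractions: 1/(k(k+1))=1/k - 1/(k+1)
Telescoping sum: 1(1-1/12)=1·11/12

Answer: 11/12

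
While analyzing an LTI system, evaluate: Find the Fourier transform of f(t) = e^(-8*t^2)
The Fourier transform of a Gaussian e^(-a * t^2) is sqrt(pi/a) * e^(-omega^2/(4a)).
With a = 8: F(omega) = sqrt(pi/8) * e^(-omega^2/32)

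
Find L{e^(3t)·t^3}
First shifting: L{e^(at)f(t)} = F(s-a)
L{t^3} = 6/s^4
Shift s → s-3: 6/(s-3)^4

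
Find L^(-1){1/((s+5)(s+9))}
Partial fractions: 1/((s + 5)(s + 9)) = A/(s + 5) + B/(s + 9)
Cover-up: A = 1/(s + 9)|_{s = -5} = 1/4; B = 1/(s + 5)|_{s = -9} = -1/4
L^(-1) = (1/4)e^(-5t) - (1/4)e^(-9t)

Answer: (1/4)(e^(-5t) - e^(-9t))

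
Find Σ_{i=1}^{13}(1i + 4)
=1·Σ i + 4·13=1·91 + 52=143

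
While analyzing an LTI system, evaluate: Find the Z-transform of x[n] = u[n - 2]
Using the time-shift property: Z{u[n-2]} = z^(-2)*z/(z-1)
= z^(-1)/(z-1)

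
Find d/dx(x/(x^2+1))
Quotient rule: (f/g)' = (f'g - fg')/g²
f = x, f' = 1
g = x^2+1, g' = 2x

Answer: (1·(x^2+1)-2x^2)/(x^2+1)²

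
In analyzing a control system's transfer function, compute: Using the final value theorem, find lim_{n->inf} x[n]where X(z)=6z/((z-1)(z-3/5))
Final value theorem: lim x[n]=lim_{z->1} (z-1)*X(z)
(z-1)*X(z)=6z/(z-3/5)
As z->1: 6/(1 - 3/5)=6/(2/5)=15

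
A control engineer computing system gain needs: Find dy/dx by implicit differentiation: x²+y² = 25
Differentiate both sides: 2x + 2y·(dy/dx) = 0
Solve: dy/dx = -2x/(2y) = -x/y

Answer: dy/dx = -x/y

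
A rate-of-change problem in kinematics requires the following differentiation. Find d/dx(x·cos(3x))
Product rule: (fg)' = f'g + fg'
f = x, f' = 1
g = cos(3x), g' = -3·sin(3x)

Answer: cos(3x) - 3x·sin(3x)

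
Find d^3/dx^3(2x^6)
Apply power rule 3 times:
d^1: 12x^5
d^2: 60x^4
d^3: 240x^3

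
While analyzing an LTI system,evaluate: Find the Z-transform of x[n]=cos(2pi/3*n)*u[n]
Z{cos(w0*n)*u[n]} = z(z - cos(w0))/(z^2-2z*cos(w0)+1)
With w0 = 2pi/3: X(z) = z(z - cos(2pi/3))/(z^2-2z*cos(2pi/3)+1)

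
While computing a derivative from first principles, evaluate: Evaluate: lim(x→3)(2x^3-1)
Polynomial is continuous, so substitute x=3:
2·3^3 - 1=53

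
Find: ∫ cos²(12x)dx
Using identity cos²(u)=(1+cos(2u))/2:
∫ (1+cos(24x))/2 dx=x/2+sin(24x)/48+C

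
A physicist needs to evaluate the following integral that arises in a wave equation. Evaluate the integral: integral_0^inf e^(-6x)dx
integral_0^inf e^(-6x) dx=[-1/6*e^(-6x)]_0^inf
=0 - (-1/6)=1/6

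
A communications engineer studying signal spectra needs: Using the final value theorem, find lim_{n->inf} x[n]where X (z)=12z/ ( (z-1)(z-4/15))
Final value theorem: lim x[n]=lim_{z->1} (z-1)*X(z)
(z-1)*X(z)=12z/(z-4/15)
As z->1: 12/(1-4/15)=12/(11/15)=180/11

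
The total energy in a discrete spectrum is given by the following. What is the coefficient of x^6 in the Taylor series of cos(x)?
cos(x)=Σ (-1)^k x^(2k)/(2k)!
For x^6: (-1)^3/6!=-1/720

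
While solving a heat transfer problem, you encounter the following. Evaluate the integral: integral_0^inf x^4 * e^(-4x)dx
This is a Gamma integral. Substitute u=4x (du=4 dx):
integral_0^inf x^4*e^(-4x) dx=(1/4^5) integral_0^inf u^4*e^(-u) du
=Gamma(5)/4^5=4!/4^5=24/1024

Answer: 3/128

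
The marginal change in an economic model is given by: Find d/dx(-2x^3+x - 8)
Power rule: d/dx(ax^n)=n·a·x^(n-1)
Term by term: -6·x^2+1

Answer: -6x^2+1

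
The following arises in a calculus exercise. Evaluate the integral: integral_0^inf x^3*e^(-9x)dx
This is a Gamma integral. Substitute u=9x (du=9 dx):
integral_0^inf x^3*e^(-9x) dx=(1/9^4) integral_0^inf u^3*e^(-u) du
=Gamma(4)/9^4=3!/9^4=6/6561

Answer: 2/2187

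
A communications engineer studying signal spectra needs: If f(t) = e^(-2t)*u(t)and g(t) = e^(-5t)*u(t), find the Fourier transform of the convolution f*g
By the convolution theorem: F{f * g}=F(omega) * G(omega)
F(omega)=1/(2+j * omega), G(omega)=1/(5+j * omega)
F{f * g}=1/((2+j * omega)(5+j * omega))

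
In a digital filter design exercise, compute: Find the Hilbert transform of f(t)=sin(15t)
The Hilbert transform shifts each frequency component by -pi/2.
H{sin(wt)}=-cos(wt)
With w=15: H{sin(15t)}=-cos(15t)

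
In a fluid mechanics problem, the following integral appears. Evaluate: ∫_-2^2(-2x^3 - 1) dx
Step 1: Find antiderivative F(x) = (-1/2)x^4 - x
Step 2: F(2) - F(-2) = -10 - (-6) = -4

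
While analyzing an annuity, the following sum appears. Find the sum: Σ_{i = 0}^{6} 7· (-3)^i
Geometric series: S=a(1 - r^n)/(1 - r)
a=7, r=-3, n=7
S=7(1+2187)/4=3829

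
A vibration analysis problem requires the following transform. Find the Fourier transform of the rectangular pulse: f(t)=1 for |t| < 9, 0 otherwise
F(omega) = integral from -9 to 9 of e^(-j * omega * t) dt
= 2 * sin(9 * omega)/omega = 18 * sinc(9 * omega/pi)

Answer: 2 * sin(9 * omega)/omega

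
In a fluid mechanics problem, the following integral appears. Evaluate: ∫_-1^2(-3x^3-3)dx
Step 1: Find antiderivative F(x)=(-3/4)x^4-3x
Step 2: F(2) - F(-1)=-18 - (9/4)=-81/4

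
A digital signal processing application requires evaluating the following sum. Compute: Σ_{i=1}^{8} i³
Using formula: Σ i^3 = [n(n+1)/2]² = [8·9/2]² = 1296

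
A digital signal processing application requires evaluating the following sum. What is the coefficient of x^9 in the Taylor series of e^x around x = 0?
Taylor series of e^x=Σ x^n/n!
Coefficient of x^9=1/9!=1/362880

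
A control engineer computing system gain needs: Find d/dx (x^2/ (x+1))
Quotient rule: (f/g)' = (f'g - fg')/g²
f = x^2, f' = 2x
g = x + 1, g' = 1

Answer: (2x·(x + 1) - x^2)/(x + 1)²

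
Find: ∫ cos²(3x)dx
Using identity cos²(u)=(1 + cos(2u))/2:
∫ (1 + cos(6x))/2 dx=x/2 + sin(6x)/12 + C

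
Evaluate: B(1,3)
B(x,y) = Γ(x)Γ(y)/Γ(x + y) = (x-1)!(y-1)!/(x + y-1)!
B(1,3) = 0!·2!/3! = 1/3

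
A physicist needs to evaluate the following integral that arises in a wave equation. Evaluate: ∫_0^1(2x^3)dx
Step 1: Find antiderivative F(x) = (1/2)x^4
Step 2: F(1) - F(0) = 1/2 - (0) = 1/2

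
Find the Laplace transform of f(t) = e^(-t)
L{e^(at)}=1/(s-a)
L{e^(-t)}=1/(s + 1)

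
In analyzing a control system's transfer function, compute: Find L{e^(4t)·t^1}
First shifting: L{e^(at)f(t)}=F(s-a)
L{t^1}=1/s^2
Shift s → s-4: 1/(s-4)^2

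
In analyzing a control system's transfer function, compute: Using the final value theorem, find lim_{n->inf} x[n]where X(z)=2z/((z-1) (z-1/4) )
Final value theorem: lim x[n] = lim_{z->1} (z-1) * X(z)
(z-1) * X(z) = 2z/(z-1/4)
As z->1: 2/(1-1/4) = 2/(3/4) = 8/3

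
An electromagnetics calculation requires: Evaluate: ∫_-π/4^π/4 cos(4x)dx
Antiderivative: sin(4x)/4
Evaluate at bounds: [sin(4·π/4)/4] - [sin(4·-π/4)/4]
= ((0) - (0))/4 = 0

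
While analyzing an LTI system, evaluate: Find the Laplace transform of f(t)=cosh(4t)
L{cosh(at)} = s/(s²-a²)
L{cosh(4t)} = s/(s²-16)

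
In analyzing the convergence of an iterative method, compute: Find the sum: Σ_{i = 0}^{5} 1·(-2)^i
Geometric series: S = a(1 - r^n)/(1 - r)
a = 1, r = -2, n = 6
S = 1(1-64)/3 = -21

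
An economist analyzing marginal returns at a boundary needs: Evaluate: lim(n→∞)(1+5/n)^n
This is the definition of e^5: lim(1+5/n)^n=e^5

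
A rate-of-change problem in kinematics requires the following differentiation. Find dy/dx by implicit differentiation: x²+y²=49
Differentiate both sides: 2x+2y·(dy/dx)=0
Solve: dy/dx=-2x/(2y)=-x/y

Answer: dy/dx=-x/y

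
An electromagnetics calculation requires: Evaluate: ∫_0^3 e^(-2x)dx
Antiderivative: (1/(-2))e^(-2x)
Evaluate: (1/(-2))(e^-6 - 1)

Answer: (e^-6 - 1)/(-2)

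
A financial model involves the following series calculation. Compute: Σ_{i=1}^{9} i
Using formula: Σ i^1 = n(n + 1)/2 = 9·10/2 = 45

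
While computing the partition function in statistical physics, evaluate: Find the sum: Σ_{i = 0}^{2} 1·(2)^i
Geometric series: S = a(1 - r^n)/(1 - r)
a = 1, r = 2, n = 3
S = 1(1-8)/-1 = 7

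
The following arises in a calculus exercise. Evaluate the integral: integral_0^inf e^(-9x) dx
integral_0^inf e^(-9x) dx=[-1/9*e^(-9x)]_0^inf
=0 - (-1/9)=1/9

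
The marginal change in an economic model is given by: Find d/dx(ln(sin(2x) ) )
Chain rule: d/dx[ln(u)]=u'/u where u=sin(2x)
u'=2cos(2x)

Answer: (2cos(2x))/(sin(2x))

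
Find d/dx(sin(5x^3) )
Chain rule: d/dx[sin(u)]=cos(u)·u' where u=5x^3
u'=15x^2

Answer: 15x^2·cos(5x^3)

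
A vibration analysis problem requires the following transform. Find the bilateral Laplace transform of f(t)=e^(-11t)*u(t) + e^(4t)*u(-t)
For e^(-11t)*u(t): L=1/(s+11), Re(s) > -11
For e^(4t)*u(-t): L=-1/(s-4), Re(s) < 4
Combined: F(s)=1/(s+11)-1/(s-4), -11 < Re(s) < 4

Answer: 1/(s+11)-1/(s-4), ROC: -11 < Re(s) < 4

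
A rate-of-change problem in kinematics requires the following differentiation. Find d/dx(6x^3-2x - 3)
Power rule: d/dx(ax^n)=n·a·x^(n-1)
Term by term: 18·x^2 - 2

Answer: 18x^2 - 2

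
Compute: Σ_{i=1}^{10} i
Using formula: Σ i^1=n(n+1)/2=10·11/2=55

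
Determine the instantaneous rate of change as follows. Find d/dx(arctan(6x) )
d/dx[arctan(u)] = u'/(1 + u²), u = 6x, u' = 6

Answer: 6/(1 + 36x²)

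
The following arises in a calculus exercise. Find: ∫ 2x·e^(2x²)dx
Let u=2x², du=4x dx
∫ (1/2)e^u du=e^u/2 + C

Answer: e^(2x²)/2 + C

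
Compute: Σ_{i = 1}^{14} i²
Using formula: Σ i^2=n(n + 1)(2n + 1)/6=14·15·29/6=1015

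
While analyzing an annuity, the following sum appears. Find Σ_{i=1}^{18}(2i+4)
=2·Σ i+4·18=2·171+72=414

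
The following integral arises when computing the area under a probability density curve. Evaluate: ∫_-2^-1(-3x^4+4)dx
Step 1: Find antiderivative F(x) = (-3/5)x^5+4x
Step 2: F(-1) - F(-2) = -17/5 - (56/5) = -73/5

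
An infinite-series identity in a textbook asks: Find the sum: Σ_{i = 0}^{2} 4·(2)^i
Geometric series: S = a(1 - r^n)/(1 - r)
a = 4, r = 2, n = 3
S = 4(1-8)/-1 = 28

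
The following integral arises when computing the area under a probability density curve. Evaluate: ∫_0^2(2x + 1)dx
Step 1: Find antiderivative F(x)=x^2 + x
Step 2: F(2) - F(0)=6 - (0)=6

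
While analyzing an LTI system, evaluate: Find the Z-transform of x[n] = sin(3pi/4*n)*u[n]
Z{sin(w0 * n) * u[n]} = z * sin(w0)/(z^2 - 2z * cos(w0) + 1)
With w0 = 3pi/4: X(z) = z * sin(3pi/4)/(z^2 - 2z * cos(3pi/4) + 1)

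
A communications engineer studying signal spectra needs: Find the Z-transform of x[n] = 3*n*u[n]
Z{n * u[n]} = z/(z-1)^2
By linearity: Z{3 * n * u[n]} = 3z/(z-1)^2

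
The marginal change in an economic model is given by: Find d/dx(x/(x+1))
Quotient rule: (f/g)'=(f'g - fg')/g²
f=x, f'=1
g=x + 1, g'=1

Answer: (1·(x + 1) - x)/(x + 1)²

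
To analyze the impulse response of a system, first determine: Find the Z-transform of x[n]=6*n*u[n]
Z{n * u[n]} = z/(z-1)^2
By linearity: Z{6 * n * u[n]} = 6z/(z-1)^2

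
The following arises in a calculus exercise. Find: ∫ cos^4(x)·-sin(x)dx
Let u = cos(x), du = -sin(x) dx
∫ u^4 du = u^5/5+C

Answer: cos^5(x)/5+C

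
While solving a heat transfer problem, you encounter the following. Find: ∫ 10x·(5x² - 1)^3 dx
Let u=5x² - 1, du=10x dx
∫ u^3 du=u^4/4+C

Answer: (5x² - 1)^4/4+C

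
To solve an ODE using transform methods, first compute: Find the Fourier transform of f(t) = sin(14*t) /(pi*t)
sin(W * t)/(pi * t)=(W/pi) * sinc(W * t/pi) is the impulse response of the ideal low-pass filter with cutoff W (here W=14).
Its Fourier transform is a rectangular function:
F(omega)=1 for |omega| < 14, 0 otherwise

Answer: rect(omega/28) [i.e., 1 for |omega| < 14, 0 otherwise]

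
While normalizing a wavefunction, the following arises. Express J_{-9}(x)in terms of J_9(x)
For integer n: J_{-n}(x)=(-1)^n J_n(x)
With n=9: J_{-9}(x)=(-1)^9 J_9(x)=-J_9(x)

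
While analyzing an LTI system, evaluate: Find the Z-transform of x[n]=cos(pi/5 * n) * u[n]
Z{cos(w0*n)*u[n]} = z(z - cos(w0))/(z^2-2z*cos(w0)+1)
With w0 = pi/5: X(z) = z(z - cos(pi/5))/(z^2-2z*cos(pi/5)+1)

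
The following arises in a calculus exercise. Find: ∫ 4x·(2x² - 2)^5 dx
Let u=2x² - 2, du=4x dx
∫ u^5 du=u^6/6+C

Answer: (2x² - 2)^6/6+C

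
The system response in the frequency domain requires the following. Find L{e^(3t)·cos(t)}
First shifting: L{e^(at)f(t)}=F(s-a)
L{cos(t)}=s/(s² + 1)
Shift: (s-3)/((s-3)² + 1)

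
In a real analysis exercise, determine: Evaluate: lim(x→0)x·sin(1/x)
Squeeze theorem: -|x| ≤ x·sin(1/x) ≤ |x|
Since x → 0 as x → 0, by squeeze theorem the limit is 0

Answer: 0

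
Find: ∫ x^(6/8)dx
Power rule: ∫ x^(3/4) dx = x^(7/4)/(7/4) + C

Answer: (4/7)·x^(7/4) + C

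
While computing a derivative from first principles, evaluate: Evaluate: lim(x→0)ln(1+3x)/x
L'Hôpital (0/0): lim 3/(1 + 3x) / 1 = 3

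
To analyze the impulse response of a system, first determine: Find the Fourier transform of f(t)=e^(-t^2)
The Fourier transform of a Gaussian e^(-t^2) is sqrt(pi)*e^(-omega^2/4).
With a = 1: F(omega) = sqrt(pi)*e^(-omega^2/4)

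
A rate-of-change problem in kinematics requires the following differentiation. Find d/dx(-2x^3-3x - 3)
Power rule: d/dx(ax^n) = n·a·x^(n-1)
Term by term: -6·x^2-3

Answer: -6x^2-3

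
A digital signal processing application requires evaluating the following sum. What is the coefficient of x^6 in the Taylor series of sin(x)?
sin(x) has only odd powers. Coefficient of x^6 = 0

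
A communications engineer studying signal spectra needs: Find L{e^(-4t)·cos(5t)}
First shifting: L{e^(at)f(t)}=F(s-a)
L{cos(5t)}=s/(s²+25)
Shift: (s+4)/((s+4)²+25)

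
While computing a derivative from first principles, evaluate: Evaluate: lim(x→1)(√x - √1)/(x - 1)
Multiply by conjugate (√x+√1)/(√x+√1):
= (x - 1)/((x - 1)(√x+√1)) = 1/(√x+√1)
As x → 1: 1/(2√1)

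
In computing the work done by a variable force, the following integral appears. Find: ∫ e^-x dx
Since d/dx[e^-x] = - e^-x, we get -1e^-x + C

Answer: -e^-x + C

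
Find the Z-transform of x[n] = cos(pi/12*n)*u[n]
Z{cos(w0*n)*u[n]}=z(z - cos(w0))/(z^2-2z*cos(w0)+1)
With w0=pi/12: X(z)=z(z - cos(pi/12))/(z^2-2z*cos(pi/12)+1)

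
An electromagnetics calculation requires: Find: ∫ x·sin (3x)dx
By parts: u = x, dv = sin(3x) dx
du = dx, v = -cos(3x)/3
= -x·cos(3x)/3 + sin(3x)/3² + C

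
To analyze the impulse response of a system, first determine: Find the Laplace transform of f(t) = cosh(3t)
L{cosh(at)}=s/(s²-a²)
L{cosh(3t)}=s/(s²-9)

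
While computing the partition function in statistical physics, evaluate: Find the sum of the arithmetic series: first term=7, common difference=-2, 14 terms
Last term: a_n=7+(14-1)·-2=-19
Sum=n(a_1+a_n)/2=14(7+(-19))/2=-84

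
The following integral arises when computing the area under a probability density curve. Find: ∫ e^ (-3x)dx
Since d/dx[e^(-3x)]=-3e^(-3x), we get -1/3 e^(-3x)+C

Answer: (-1/3)e^(-3x)+C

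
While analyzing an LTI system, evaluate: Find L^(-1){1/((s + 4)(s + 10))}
Partial fractions: 1/((s+4)(s+10)) = A/(s+4)+B/(s+10)
Cover-up: A = 1/(s+10)|_{s = -4} = 1/6; B = 1/(s+4)|_{s = -10} = -1/6
L^(-1) = (1/6)e^(-4t) - (1/6)e^(-10t)

Answer: (1/6)(e^(-4t) - e^(-10t))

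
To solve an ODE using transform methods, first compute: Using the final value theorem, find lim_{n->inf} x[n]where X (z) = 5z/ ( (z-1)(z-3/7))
Final value theorem: lim x[n] = lim_{z->1} (z-1)*X(z)
(z-1)*X(z) = 5z/(z-3/7)
As z->1: 5/(1-3/7) = 5/(4/7) = 35/4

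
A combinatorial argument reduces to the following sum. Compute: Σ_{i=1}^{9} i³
Using formula: Σ i^3 = [n(n + 1)/2]² = [9·10/2]² = 2025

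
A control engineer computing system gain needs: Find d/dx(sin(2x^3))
Chain rule: d/dx[sin(u)]=cos(u)·u' where u=2x^3
u'=6x^2

Answer: 6x^2·cos(2x^3)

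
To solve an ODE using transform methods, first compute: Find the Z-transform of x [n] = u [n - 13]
Using the time-shift property: Z{u[n-13]} = z^(-13) * z/(z-1)
= z^(-12)/(z-1)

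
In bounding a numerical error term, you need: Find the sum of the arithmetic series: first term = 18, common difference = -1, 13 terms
Last term: a_n=18+(13-1)·-1=6
Sum=n(a_1+a_n)/2=13(18+6)/2=156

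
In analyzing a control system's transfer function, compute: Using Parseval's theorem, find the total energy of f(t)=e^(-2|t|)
Parseval's theorem: E = integral |f(t)|^2 dt = (1/2pi) integral |F(omega)|^2 domega
E = integral_{-inf}^{inf} e^(-4|t|) dt = 2 * integral_0^inf e^(-4t) dt = 2/(2 * 2) = 1/2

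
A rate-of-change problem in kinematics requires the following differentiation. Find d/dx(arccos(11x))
d/dx[arccos(u)] = -u'/√(1-u²), u = 11x, u' = 11

Answer: -11/√(1-121x²)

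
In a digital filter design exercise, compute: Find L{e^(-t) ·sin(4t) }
First shifting: L{e^(at)f(t)}=F(s-a)
L{sin(4t)}=4/(s²+16)
Shift: 4/((s+1)²+16)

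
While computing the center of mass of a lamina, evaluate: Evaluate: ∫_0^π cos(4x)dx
Antiderivative: sin(4x)/4
Evaluate at bounds: [sin(4·π)/4] - [sin(4·0)/4]
=((0) - (0))/4=0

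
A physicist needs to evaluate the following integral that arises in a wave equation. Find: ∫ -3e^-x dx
Since d/dx[e^-x]=- e^-x, we get 3e^-x+C

Answer: 3e^-x+C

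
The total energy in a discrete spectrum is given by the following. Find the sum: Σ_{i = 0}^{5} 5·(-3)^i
Geometric series: S=a(1 - r^n)/(1 - r)
a=5, r=-3, n=6
S=5(1 - 729)/4=-910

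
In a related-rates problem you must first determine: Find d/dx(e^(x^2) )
Chain rule: d/dx[e^u]=e^u · u' where u=x^2
u'=2x

Answer: 2x·e^(x^2)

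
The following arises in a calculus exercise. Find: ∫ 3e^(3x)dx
Since d/dx[e^(3x)]=3e^(3x), we get 1 e^(3x)+C

Answer: e^(3x)+C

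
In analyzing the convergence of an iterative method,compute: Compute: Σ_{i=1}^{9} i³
Using formula: Σ i^3=[n(n + 1)/2]²=[9·10/2]²=2025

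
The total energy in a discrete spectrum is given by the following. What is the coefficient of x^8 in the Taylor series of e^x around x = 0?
Taylor series of e^x=Σ x^n/n!
Coefficient of x^8=1/8!=1/40320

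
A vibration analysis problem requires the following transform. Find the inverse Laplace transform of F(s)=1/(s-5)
L^(-1){1/(s-a)} = c·e^(at)
Here a = 5, c = 1

Answer: e^(5t)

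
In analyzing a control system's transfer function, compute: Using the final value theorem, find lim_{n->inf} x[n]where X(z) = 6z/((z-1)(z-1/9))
Final value theorem: lim x[n]=lim_{z->1} (z-1)*X(z)
(z-1)*X(z)=6z/(z-1/9)
As z->1: 6/(1-1/9)=6/(8/9)=27/4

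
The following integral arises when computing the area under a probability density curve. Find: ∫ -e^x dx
Since d/dx[e^x] = + e^x, we get -1e^x + C

Answer: -e^x + C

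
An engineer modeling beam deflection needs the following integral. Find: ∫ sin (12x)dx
Using substitution u = 12x: ∫ sin(u) du/12 = -cos(u)/12+C

Answer: (-1/12)cos(12x)+C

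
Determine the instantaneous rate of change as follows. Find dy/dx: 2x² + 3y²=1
Differentiate: 4x + 6y·(dy/dx)=0
dy/dx=-4x/(6y)=-(2/3)·(x/y)

Answer: dy/dx=-(2/3)·(x/y)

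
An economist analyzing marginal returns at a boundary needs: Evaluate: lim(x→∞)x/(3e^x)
Apply L'Hôpital 1 times (∞/∞ each time):
Eventually get 1!/(3e^x) → 0

Answer: 0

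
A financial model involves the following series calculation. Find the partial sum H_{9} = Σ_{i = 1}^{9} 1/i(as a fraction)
H_9=1+1/2+1/3+...+1/9
=7129/2520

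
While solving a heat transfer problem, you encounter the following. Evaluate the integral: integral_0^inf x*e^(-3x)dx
This is a Gamma integral. Substitute u = 3x (du = 3 dx):
integral_0^inf x*e^(-3x) dx = (1/3^2) integral_0^inf u^1*e^(-u) du
= Gamma(2)/3^2 = 1!/3^2 = 1/9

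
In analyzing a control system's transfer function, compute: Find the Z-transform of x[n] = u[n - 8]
Using the time-shift property: Z{u[n-8]}=z^(-8) * z/(z-1)
=z^(-7)/(z-1)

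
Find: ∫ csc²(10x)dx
Since d/dx[-cot(10x)]=10csc²(10x), integral=-cot(10x)/10 + C

Answer: (-1/10)cot(10x) + C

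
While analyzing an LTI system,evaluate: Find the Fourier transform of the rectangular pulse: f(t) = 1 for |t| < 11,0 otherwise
F(omega)=integral from -11 to 11 of e^(-j*omega*t) dt
=2*sin(11*omega)/omega=22*sinc(11*omega/pi)

Answer: 2*sin(11*omega)/omega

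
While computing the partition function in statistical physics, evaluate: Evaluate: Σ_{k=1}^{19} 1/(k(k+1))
Partial fractions: 1/(k(k+1)) = 1/k - 1/(k+1)
Telescoping sum: 1(1-1/20) = 1·19/20

Answer: 19/20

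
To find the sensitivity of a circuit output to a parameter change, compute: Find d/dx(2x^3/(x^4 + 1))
Quotient rule: (f/g)' = (f'g - fg')/g²
f = 2x^3, f' = 6x^2
g = x^4+1, g' = 4x^3

Answer: (6x^2·(x^4+1)-8x^6)/(x^4+1)²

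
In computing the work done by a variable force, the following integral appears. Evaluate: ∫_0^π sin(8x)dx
Antiderivative: -cos(8x)/8
Evaluate at bounds: [-cos(8·π)/8] - [-cos(8·0)/8]
=(-(1) + (1))/8=0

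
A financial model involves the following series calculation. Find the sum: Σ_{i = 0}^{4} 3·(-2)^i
Geometric series: S=a(1 - r^n)/(1 - r)
a=3, r=-2, n=5
S=3(1+32)/3=33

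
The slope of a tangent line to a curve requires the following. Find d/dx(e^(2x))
Chain rule: d/dx[e^u]=e^u · u' where u=2x
u'=2

Answer: 2·e^(2x)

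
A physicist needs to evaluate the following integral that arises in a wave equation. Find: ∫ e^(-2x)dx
Since d/dx[e^(-2x)]=-2e^(-2x), we get -1/2 e^(-2x)+C

Answer: (-1/2)e^(-2x)+C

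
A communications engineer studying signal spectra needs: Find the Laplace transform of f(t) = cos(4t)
L{cos(wt)} = s/(s² + w²)
L{cos(4t)} = s/(s² + 16)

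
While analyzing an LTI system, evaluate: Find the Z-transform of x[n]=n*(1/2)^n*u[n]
Using the property Z{n * a^n * u[n]}=az/(z-a)^2
With a=1/2: X(z)=(1/2)z/(z - 1/2)^2, |z| > 1/2

Answer: (1/2)z/(z - 1/2)^2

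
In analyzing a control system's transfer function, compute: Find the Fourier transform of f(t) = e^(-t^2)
The Fourier transform of a Gaussian e^(-t^2) is sqrt(pi)*e^(-omega^2/4).
With a=1: F(omega)=sqrt(pi)*e^(-omega^2/4)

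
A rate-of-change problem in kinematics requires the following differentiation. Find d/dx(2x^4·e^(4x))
Product rule: (fg)' = f'g+fg'
f = 2x^4, f' = 8x^3
g = e^(4x), g' = 4·e^(4x)

Answer: 8x^3·e^(4x)+8x^4·e^(4x)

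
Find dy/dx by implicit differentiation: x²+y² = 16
Differentiate both sides: 2x+2y·(dy/dx) = 0
Solve: dy/dx = -2x/(2y) = -x/y

Answer: dy/dx = -x/y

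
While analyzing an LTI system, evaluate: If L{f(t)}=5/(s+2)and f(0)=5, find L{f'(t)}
L{f'(t)} = s·F(s) - f(0) = 5s/(s+2)-5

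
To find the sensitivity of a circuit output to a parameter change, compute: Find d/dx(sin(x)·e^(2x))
Product rule: (fg)' = f'g + fg'
f = sin(x), f' = cos(x)
g = e^(2x), g' = 2·e^(2x)

Answer: cos(x)·e^(2x) + 2·sin(x)·e^(2x)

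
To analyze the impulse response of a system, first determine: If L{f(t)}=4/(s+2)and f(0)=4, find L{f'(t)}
L{f'(t)}=s·F(s) - f(0)=4s/(s + 2) - 4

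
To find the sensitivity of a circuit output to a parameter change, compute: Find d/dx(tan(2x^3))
Chain rule: d/dx[tan(u)]=sec²(u)·u' where u=2x^3
u'=6x^2

Answer: 6x^2·sec²(2x^3)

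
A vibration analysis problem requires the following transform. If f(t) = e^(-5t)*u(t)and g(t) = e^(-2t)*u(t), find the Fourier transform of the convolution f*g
By the convolution theorem: F{f*g} = F(omega)*G(omega)
F(omega) = 1/(5+j*omega), G(omega) = 1/(2+j*omega)
F{f*g} = 1/((5+j*omega)(2+j*omega))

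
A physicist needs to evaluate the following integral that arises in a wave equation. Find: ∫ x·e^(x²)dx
Let u = x², du = 2x dx
∫ (1/2)e^u du = e^u/2 + C

Answer: e^(x²)/2 + C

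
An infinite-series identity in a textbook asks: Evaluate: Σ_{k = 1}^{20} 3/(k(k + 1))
Partial fractions: 3/(k(k + 1)) = 3/k - 3/(k + 1)
Telescoping sum: 3(1 - 1/21) = 3·20/21

Answer: 20/7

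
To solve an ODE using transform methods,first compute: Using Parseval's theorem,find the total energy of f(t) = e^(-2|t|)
Parseval's theorem: E = integral |f(t)|^2 dt = (1/2pi) integral |F(omega)|^2 domega
E = integral_{-inf}^{inf} e^(-4|t|) dt = 2*integral_0^inf e^(-4t) dt = 2/(2*2) = 1/2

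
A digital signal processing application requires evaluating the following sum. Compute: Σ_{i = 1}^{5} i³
Using formula: Σ i^3 = [n(n + 1)/2]² = [5·6/2]² = 225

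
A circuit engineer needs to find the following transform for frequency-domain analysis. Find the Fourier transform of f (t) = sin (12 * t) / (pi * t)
sin(W*t)/(pi*t) = (W/pi)*sinc(W*t/pi) is the impulse response of the ideal low-pass filter with cutoff W (here W = 12).
Its Fourier transform is a rectangular function:
F(omega) = 1 for |omega| < 12, 0 otherwise

Answer: rect(omega/24) [i.e., 1 for |omega| < 12, 0 otherwise]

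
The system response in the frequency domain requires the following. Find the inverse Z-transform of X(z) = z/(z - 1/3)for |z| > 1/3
Standard pair: z/(z-a) <-> a^n * u[n] for causal signals
With a=1/3: x[n]=(1/3)^n * u[n]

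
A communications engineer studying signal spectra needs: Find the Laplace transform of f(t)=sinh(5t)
L{sinh(at)} = a/(s²-a²)
L{sinh(5t)} = 5/(s²-25)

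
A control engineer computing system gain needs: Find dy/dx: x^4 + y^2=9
Differentiate: 4x^3+2y·(dy/dx)=0
dy/dx=-4x^3/(2y)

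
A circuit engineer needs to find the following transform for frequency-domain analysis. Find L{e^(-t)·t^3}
First shifting: L{e^(at)f(t)}=F(s-a)
L{t^3}=6/s^4
Shift s → s+1: 6/(s+1)^4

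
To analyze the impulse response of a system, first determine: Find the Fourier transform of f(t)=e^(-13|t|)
Using the standard pair: F{e^(-a|t|)}=2a/(a^2 + omega^2)
With a=13: F(omega)=26/(169 + omega^2)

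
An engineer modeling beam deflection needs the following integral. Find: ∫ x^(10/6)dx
Power rule: ∫ x^(5/3) dx=x^(8/3)/(8/3) + C

Answer: (3/8)·x^(8/3) + C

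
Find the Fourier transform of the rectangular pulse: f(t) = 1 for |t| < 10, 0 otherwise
F(omega)=integral from -10 to 10 of e^(-j * omega * t) dt
=2 * sin(10 * omega)/omega=20 * sinc(10 * omega/pi)

Answer: 2 * sin(10 * omega)/omega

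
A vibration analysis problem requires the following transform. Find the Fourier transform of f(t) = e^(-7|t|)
Using the standard pair: F{e^(-a|t|)} = 2a/(a^2 + omega^2)
With a = 7: F(omega) = 14/(49 + omega^2)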